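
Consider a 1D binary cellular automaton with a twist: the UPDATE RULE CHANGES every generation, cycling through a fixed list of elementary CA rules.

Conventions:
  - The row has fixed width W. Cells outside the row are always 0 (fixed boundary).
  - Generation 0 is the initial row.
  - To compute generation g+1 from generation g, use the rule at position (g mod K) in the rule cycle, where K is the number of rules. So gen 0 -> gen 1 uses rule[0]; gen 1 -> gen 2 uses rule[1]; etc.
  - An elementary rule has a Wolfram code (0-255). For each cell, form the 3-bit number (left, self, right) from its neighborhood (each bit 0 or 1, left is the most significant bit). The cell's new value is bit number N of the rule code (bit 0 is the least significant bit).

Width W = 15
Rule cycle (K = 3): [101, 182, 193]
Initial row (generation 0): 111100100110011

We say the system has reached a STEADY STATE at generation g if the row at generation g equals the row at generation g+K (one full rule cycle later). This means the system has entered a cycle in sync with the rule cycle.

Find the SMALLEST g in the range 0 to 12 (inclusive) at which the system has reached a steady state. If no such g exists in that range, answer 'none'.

Gen 0: 111100100110011
Gen 1 (rule 101): 000100100010001
Gen 2 (rule 182): 001111110111011
Gen 3 (rule 193): 100111110011001
Gen 4 (rule 101): 100000010001001
Gen 5 (rule 182): 110000111011111
Gen 6 (rule 193): 010110011001111
Gen 7 (rule 101): 011010001000001
Gen 8 (rule 182): 100111011100011
Gen 9 (rule 193): 000011001101001
Gen 10 (rule 101): 111001000111001
Gen 11 (rule 182): 010111101010111
Gen 12 (rule 193): 000011100000011
Gen 13 (rule 101): 111000101111001
Gen 14 (rule 182): 010101110110111
Gen 15 (rule 193): 000000110010011

Answer: none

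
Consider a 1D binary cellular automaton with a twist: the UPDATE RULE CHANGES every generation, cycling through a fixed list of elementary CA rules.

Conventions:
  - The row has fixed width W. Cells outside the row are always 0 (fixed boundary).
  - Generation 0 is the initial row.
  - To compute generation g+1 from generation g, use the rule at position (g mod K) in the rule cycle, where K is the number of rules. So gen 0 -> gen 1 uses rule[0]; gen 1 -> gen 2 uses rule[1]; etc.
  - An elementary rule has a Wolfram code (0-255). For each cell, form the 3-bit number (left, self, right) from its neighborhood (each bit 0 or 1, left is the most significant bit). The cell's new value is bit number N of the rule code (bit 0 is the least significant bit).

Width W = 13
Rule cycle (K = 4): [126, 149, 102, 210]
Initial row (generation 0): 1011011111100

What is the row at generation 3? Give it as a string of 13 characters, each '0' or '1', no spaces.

Gen 0: 1011011111100
Gen 1 (rule 126): 1111110000110
Gen 2 (rule 149): 0111101110001
Gen 3 (rule 102): 1000110010011

Answer: 1000110010011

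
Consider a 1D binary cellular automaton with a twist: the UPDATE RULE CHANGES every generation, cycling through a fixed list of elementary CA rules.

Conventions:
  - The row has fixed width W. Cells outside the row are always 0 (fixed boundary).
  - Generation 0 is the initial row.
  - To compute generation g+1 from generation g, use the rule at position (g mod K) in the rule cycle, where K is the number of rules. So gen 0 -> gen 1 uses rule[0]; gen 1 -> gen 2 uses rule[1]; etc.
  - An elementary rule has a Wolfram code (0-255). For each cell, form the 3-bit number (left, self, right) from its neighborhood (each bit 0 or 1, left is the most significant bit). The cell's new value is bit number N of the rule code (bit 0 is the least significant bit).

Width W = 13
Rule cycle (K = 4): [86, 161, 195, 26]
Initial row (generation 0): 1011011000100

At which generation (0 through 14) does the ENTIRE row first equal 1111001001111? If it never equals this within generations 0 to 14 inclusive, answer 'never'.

Answer: never

Derivation:
Gen 0: 1011011000100
Gen 1 (rule 86): 1001001101110
Gen 2 (rule 161): 0000000010100
Gen 3 (rule 195): 1111111100001
Gen 4 (rule 26): 1000000010010
Gen 5 (rule 86): 1100000111111
Gen 6 (rule 161): 0001110011110
Gen 7 (rule 195): 1110110101110
Gen 8 (rule 26): 1000100001001
Gen 9 (rule 86): 1101110011111
Gen 10 (rule 161): 0010100001110
Gen 11 (rule 195): 1100001110110
Gen 12 (rule 26): 1010011000101
Gen 13 (rule 86): 1011101101101
Gen 14 (rule 161): 0101010010010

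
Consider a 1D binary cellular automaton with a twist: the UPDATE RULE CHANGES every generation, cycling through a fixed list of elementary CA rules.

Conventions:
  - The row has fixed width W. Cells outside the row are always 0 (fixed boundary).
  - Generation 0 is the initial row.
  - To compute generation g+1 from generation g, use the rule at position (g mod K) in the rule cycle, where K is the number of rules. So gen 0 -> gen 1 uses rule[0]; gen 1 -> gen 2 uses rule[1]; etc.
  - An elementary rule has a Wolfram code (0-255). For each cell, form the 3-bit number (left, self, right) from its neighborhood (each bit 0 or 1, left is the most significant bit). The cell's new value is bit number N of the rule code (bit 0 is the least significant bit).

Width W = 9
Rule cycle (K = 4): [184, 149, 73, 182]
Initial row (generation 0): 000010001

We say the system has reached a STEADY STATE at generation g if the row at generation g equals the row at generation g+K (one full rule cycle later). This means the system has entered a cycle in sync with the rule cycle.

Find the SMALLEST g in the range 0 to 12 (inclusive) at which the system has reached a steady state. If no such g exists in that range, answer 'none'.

Answer: 11

Derivation:
Gen 0: 000010001
Gen 1 (rule 184): 000001000
Gen 2 (rule 149): 111101111
Gen 3 (rule 73): 100101001
Gen 4 (rule 182): 111111111
Gen 5 (rule 184): 111111110
Gen 6 (rule 149): 011111101
Gen 7 (rule 73): 010000100
Gen 8 (rule 182): 111001110
Gen 9 (rule 184): 110101101
Gen 10 (rule 149): 000100001
Gen 11 (rule 73): 110001100
Gen 12 (rule 182): 001010010
Gen 13 (rule 184): 000101001
Gen 14 (rule 149): 110101101
Gen 15 (rule 73): 110001100
Gen 16 (rule 182): 001010010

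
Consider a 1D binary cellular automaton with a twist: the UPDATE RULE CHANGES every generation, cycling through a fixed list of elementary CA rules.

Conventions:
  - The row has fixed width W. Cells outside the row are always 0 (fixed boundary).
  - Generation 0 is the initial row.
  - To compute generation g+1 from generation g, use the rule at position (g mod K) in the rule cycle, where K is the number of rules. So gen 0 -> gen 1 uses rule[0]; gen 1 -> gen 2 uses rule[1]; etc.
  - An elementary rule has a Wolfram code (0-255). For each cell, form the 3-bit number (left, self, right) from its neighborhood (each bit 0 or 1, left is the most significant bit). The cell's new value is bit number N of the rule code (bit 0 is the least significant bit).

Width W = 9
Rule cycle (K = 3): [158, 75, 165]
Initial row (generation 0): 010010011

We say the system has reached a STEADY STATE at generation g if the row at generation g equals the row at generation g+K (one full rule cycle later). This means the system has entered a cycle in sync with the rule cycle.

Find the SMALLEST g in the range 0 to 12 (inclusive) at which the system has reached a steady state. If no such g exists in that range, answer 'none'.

Gen 0: 010010011
Gen 1 (rule 158): 111111110
Gen 2 (rule 75): 100000010
Gen 3 (rule 165): 101111010
Gen 4 (rule 158): 101110011
Gen 5 (rule 75): 001010111
Gen 6 (rule 165): 101111010
Gen 7 (rule 158): 101110011
Gen 8 (rule 75): 001010111
Gen 9 (rule 165): 101111010
Gen 10 (rule 158): 101110011
Gen 11 (rule 75): 001010111
Gen 12 (rule 165): 101111010
Gen 13 (rule 158): 101110011
Gen 14 (rule 75): 001010111
Gen 15 (rule 165): 101111010

Answer: 3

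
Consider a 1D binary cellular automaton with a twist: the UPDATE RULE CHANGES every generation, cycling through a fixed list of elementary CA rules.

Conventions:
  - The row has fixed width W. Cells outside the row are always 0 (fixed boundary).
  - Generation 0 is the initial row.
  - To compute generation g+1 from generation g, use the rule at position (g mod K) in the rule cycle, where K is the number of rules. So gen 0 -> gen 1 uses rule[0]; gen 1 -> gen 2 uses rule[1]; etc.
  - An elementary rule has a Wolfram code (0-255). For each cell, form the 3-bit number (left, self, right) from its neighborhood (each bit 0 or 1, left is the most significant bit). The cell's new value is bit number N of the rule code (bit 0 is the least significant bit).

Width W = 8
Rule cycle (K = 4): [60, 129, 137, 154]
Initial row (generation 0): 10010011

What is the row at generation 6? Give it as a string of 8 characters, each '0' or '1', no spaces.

Gen 0: 10010011
Gen 1 (rule 60): 11011010
Gen 2 (rule 129): 00000000
Gen 3 (rule 137): 11111111
Gen 4 (rule 154): 11111110
Gen 5 (rule 60): 10000001
Gen 6 (rule 129): 00111100

Answer: 00111100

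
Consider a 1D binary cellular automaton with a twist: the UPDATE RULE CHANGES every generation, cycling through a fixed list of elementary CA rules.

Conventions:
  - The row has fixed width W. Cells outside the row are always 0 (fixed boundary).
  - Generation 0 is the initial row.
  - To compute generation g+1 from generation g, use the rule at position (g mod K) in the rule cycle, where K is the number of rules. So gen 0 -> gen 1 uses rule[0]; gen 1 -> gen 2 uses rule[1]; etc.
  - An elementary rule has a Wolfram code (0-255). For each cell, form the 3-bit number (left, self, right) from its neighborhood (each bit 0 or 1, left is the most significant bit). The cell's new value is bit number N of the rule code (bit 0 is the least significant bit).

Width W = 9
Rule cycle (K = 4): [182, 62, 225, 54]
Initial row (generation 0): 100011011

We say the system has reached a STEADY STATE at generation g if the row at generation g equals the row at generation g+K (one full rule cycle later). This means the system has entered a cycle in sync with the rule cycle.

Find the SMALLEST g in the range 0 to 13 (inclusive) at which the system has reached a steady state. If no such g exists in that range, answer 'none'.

Gen 0: 100011011
Gen 1 (rule 182): 110100100
Gen 2 (rule 62): 101111110
Gen 3 (rule 225): 010111110
Gen 4 (rule 54): 111000001
Gen 5 (rule 182): 010100011
Gen 6 (rule 62): 111110110
Gen 7 (rule 225): 011111010
Gen 8 (rule 54): 100000111
Gen 9 (rule 182): 110001010
Gen 10 (rule 62): 101011111
Gen 11 (rule 225): 010101111
Gen 12 (rule 54): 111110000
Gen 13 (rule 182): 011101000
Gen 14 (rule 62): 110011100
Gen 15 (rule 225): 010001101
Gen 16 (rule 54): 111010011
Gen 17 (rule 182): 010111100

Answer: none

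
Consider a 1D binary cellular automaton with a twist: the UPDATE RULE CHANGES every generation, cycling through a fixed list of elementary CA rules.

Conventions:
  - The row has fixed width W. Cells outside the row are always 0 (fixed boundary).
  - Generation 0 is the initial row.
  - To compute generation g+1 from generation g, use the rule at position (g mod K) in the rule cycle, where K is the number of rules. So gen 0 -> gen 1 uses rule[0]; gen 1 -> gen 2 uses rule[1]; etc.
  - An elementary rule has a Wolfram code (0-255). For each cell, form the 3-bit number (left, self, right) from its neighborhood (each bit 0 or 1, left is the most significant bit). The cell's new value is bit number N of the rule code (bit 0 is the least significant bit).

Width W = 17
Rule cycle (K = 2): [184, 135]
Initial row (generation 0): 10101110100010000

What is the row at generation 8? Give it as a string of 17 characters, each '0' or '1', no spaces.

Answer: 10101111110000100

Derivation:
Gen 0: 10101110100010000
Gen 1 (rule 184): 01011101010001000
Gen 2 (rule 135): 11001001010111011
Gen 3 (rule 184): 10100100101110110
Gen 4 (rule 135): 10101101100100000
Gen 5 (rule 184): 01011011010010000
Gen 6 (rule 135): 11000000010110111
Gen 7 (rule 184): 10100000001101110
Gen 8 (rule 135): 10101111110000100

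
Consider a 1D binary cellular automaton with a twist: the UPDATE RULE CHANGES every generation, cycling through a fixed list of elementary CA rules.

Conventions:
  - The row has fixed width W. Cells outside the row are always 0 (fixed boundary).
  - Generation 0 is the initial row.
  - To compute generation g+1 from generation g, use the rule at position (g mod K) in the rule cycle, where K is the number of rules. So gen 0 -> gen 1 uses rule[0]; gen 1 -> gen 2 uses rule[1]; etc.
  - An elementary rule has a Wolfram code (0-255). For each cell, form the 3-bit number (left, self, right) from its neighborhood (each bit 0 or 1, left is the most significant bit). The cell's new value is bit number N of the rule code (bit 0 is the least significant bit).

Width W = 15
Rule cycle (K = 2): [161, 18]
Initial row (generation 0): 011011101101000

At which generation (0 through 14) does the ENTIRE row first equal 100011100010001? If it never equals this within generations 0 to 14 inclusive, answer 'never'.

Gen 0: 011011101101000
Gen 1 (rule 161): 000101010010011
Gen 2 (rule 18): 001000001101100
Gen 3 (rule 161): 100011100010001
Gen 4 (rule 18): 010100010101010
Gen 5 (rule 161): 001001001010100
Gen 6 (rule 18): 010110110000010
Gen 7 (rule 161): 001001000111000
Gen 8 (rule 18): 010110101000100
Gen 9 (rule 161): 001001010010001
Gen 10 (rule 18): 010110001101010
Gen 11 (rule 161): 001000100010100
Gen 12 (rule 18): 010101010100010
Gen 13 (rule 161): 001010101001000
Gen 14 (rule 18): 010000000110100

Answer: 3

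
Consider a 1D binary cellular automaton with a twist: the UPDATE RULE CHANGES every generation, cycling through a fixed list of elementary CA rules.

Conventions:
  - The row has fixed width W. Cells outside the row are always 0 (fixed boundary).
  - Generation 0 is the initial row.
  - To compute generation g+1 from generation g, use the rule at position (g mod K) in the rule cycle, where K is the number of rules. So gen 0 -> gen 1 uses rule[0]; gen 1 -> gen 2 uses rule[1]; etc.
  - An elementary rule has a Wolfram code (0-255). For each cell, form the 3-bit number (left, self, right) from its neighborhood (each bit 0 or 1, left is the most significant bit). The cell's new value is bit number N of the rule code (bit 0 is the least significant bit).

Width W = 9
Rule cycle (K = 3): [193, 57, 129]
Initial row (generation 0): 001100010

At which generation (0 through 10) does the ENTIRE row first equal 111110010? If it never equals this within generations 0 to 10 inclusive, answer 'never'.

Answer: 10

Derivation:
Gen 0: 001100010
Gen 1 (rule 193): 100101000
Gen 2 (rule 57): 010010111
Gen 3 (rule 129): 000000010
Gen 4 (rule 193): 111111000
Gen 5 (rule 57): 100000111
Gen 6 (rule 129): 001110010
Gen 7 (rule 193): 100110000
Gen 8 (rule 57): 010101111
Gen 9 (rule 129): 000000110
Gen 10 (rule 193): 111110010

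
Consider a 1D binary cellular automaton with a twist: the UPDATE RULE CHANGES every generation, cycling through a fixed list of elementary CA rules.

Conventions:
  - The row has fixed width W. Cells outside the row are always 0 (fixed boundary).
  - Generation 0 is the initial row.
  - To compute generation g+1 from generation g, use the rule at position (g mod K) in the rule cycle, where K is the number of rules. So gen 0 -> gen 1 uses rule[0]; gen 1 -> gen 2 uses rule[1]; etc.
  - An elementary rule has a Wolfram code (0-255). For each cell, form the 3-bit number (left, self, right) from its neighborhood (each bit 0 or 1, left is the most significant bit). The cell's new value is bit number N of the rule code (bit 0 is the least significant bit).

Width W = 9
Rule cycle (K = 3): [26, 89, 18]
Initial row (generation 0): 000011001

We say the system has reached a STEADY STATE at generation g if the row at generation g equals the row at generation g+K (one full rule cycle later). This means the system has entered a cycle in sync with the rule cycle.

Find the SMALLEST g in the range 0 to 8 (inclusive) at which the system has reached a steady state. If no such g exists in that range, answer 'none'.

Answer: 3

Derivation:
Gen 0: 000011001
Gen 1 (rule 26): 000110110
Gen 2 (rule 89): 110110111
Gen 3 (rule 18): 000000000
Gen 4 (rule 26): 000000000
Gen 5 (rule 89): 111111111
Gen 6 (rule 18): 000000000
Gen 7 (rule 26): 000000000
Gen 8 (rule 89): 111111111
Gen 9 (rule 18): 000000000
Gen 10 (rule 26): 000000000
Gen 11 (rule 89): 111111111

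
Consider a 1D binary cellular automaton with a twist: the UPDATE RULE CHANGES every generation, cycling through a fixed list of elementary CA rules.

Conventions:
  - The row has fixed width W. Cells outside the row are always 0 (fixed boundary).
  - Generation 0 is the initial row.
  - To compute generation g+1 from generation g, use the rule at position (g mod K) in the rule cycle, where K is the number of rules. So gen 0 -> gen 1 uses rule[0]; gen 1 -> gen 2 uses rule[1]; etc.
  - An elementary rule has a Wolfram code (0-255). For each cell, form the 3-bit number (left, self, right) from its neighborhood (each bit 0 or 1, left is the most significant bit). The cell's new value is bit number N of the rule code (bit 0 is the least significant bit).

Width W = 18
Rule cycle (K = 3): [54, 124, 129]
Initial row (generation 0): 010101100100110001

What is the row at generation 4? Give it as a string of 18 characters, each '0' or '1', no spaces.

Gen 0: 010101100100110001
Gen 1 (rule 54): 111110011111001011
Gen 2 (rule 124): 100011010001101111
Gen 3 (rule 129): 001000000100000110
Gen 4 (rule 54): 011100001110001001

Answer: 011100001110001001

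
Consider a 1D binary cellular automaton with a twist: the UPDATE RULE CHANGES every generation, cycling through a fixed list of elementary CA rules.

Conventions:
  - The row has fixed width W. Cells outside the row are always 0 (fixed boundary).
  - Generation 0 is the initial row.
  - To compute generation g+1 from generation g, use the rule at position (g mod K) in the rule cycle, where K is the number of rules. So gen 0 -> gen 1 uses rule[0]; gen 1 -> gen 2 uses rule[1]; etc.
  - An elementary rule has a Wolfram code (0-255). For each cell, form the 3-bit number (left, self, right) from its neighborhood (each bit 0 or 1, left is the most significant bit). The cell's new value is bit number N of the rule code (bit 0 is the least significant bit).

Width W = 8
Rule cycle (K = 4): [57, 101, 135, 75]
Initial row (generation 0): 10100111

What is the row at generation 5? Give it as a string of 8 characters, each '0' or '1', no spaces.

Answer: 10010101

Derivation:
Gen 0: 10100111
Gen 1 (rule 57): 01010100
Gen 2 (rule 101): 01111101
Gen 3 (rule 135): 10111001
Gen 4 (rule 75): 00101010
Gen 5 (rule 57): 10010101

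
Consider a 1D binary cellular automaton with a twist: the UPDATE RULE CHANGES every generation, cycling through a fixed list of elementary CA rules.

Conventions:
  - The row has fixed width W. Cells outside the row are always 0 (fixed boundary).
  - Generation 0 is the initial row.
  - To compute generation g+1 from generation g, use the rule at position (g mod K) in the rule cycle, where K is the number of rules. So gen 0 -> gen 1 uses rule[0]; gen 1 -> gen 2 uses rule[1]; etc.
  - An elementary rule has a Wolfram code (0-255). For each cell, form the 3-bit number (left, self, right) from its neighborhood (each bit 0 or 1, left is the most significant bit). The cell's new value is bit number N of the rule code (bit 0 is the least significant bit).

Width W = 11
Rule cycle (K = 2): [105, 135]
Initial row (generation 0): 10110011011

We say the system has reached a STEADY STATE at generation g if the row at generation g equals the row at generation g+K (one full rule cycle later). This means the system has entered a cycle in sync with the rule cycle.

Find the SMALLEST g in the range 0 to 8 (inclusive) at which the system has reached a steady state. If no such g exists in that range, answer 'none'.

Answer: none

Derivation:
Gen 0: 10110011011
Gen 1 (rule 105): 01110011111
Gen 2 (rule 135): 10100101110
Gen 3 (rule 105): 01000011010
Gen 4 (rule 135): 11011100010
Gen 5 (rule 105): 11110101000
Gen 6 (rule 135): 01100101011
Gen 7 (rule 105): 01100010111
Gen 8 (rule 135): 10001110010
Gen 9 (rule 105): 00101010000
Gen 10 (rule 135): 11101010111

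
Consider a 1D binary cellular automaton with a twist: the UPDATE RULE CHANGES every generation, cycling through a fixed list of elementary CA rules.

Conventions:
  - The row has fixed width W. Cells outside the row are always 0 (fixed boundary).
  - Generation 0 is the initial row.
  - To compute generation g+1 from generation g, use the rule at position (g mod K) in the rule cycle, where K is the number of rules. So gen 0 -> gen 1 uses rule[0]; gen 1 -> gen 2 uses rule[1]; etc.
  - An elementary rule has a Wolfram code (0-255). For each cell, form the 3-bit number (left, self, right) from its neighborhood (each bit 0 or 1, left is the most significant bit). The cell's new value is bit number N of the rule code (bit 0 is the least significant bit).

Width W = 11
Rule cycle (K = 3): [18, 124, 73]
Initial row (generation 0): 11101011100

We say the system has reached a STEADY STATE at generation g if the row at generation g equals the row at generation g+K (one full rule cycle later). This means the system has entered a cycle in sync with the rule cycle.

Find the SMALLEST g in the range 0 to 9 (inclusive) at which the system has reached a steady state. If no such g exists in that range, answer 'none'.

Gen 0: 11101011100
Gen 1 (rule 18): 00000000010
Gen 2 (rule 124): 00000000011
Gen 3 (rule 73): 11111111011
Gen 4 (rule 18): 00000000000
Gen 5 (rule 124): 00000000000
Gen 6 (rule 73): 11111111111
Gen 7 (rule 18): 00000000000
Gen 8 (rule 124): 00000000000
Gen 9 (rule 73): 11111111111
Gen 10 (rule 18): 00000000000
Gen 11 (rule 124): 00000000000
Gen 12 (rule 73): 11111111111

Answer: 4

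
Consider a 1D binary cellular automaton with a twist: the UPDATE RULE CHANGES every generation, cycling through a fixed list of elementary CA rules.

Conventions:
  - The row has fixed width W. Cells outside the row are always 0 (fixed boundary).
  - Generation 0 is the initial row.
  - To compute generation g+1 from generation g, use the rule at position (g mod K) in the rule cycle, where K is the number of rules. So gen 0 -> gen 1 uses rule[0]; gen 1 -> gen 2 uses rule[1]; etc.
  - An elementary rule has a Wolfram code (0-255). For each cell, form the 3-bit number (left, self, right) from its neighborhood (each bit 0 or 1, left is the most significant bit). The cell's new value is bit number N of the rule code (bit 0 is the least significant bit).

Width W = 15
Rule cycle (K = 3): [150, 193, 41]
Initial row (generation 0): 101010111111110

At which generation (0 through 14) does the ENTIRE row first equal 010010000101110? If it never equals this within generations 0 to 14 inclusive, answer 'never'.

Answer: 13

Derivation:
Gen 0: 101010111111110
Gen 1 (rule 150): 101010011111101
Gen 2 (rule 193): 000000001111100
Gen 3 (rule 41): 111111101000001
Gen 4 (rule 150): 011111001100011
Gen 5 (rule 193): 001111000101001
Gen 6 (rule 41): 101000010010000
Gen 7 (rule 150): 101100111111000
Gen 8 (rule 193): 000100011111011
Gen 9 (rule 41): 110001010000110
Gen 10 (rule 150): 001011011001001
Gen 11 (rule 193): 100001001000000
Gen 12 (rule 41): 001100000011111
Gen 13 (rule 150): 010010000101110
Gen 14 (rule 193): 000000110000110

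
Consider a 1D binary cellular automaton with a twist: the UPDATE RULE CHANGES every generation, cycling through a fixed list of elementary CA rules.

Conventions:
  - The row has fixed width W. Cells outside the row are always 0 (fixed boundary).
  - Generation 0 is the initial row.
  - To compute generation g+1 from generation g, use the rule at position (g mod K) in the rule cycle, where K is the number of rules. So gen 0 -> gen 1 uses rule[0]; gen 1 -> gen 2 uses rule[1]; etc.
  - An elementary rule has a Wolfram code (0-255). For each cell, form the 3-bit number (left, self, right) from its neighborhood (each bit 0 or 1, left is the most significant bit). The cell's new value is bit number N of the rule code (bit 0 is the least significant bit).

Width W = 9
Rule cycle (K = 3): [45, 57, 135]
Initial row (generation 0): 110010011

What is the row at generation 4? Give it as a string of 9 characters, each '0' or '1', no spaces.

Answer: 101010110

Derivation:
Gen 0: 110010011
Gen 1 (rule 45): 100010010
Gen 2 (rule 57): 011001001
Gen 3 (rule 135): 100011011
Gen 4 (rule 45): 101010110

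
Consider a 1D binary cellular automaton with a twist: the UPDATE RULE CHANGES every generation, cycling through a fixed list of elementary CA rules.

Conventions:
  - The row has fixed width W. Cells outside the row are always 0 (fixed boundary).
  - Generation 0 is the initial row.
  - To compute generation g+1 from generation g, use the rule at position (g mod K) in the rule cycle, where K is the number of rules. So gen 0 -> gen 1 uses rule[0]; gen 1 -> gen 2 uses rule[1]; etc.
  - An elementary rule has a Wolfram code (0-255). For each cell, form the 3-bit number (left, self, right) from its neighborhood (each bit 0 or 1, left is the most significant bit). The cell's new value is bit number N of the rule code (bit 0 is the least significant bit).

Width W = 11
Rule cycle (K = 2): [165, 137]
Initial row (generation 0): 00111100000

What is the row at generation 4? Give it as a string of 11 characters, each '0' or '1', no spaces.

Gen 0: 00111100000
Gen 1 (rule 165): 10011001111
Gen 2 (rule 137): 00010001110
Gen 3 (rule 165): 11010100100
Gen 4 (rule 137): 10000000001

Answer: 10000000001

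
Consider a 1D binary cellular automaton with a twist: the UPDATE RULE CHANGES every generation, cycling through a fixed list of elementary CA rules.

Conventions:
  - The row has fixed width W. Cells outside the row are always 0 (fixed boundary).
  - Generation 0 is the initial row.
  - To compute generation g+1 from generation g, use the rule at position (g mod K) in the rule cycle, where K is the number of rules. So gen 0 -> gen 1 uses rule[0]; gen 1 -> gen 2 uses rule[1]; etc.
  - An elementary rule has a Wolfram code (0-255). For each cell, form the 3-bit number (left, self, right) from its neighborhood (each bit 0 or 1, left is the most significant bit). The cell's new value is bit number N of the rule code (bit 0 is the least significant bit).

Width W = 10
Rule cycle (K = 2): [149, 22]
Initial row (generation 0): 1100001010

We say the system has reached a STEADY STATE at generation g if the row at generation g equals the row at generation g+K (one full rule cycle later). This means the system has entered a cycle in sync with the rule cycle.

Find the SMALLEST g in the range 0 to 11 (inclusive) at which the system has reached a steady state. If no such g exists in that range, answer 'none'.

Answer: 5

Derivation:
Gen 0: 1100001010
Gen 1 (rule 149): 0011101011
Gen 2 (rule 22): 0100001000
Gen 3 (rule 149): 0111101111
Gen 4 (rule 22): 1000000000
Gen 5 (rule 149): 1111111111
Gen 6 (rule 22): 0000000000
Gen 7 (rule 149): 1111111111
Gen 8 (rule 22): 0000000000
Gen 9 (rule 149): 1111111111
Gen 10 (rule 22): 0000000000
Gen 11 (rule 149): 1111111111
Gen 12 (rule 22): 0000000000
Gen 13 (rule 149): 1111111111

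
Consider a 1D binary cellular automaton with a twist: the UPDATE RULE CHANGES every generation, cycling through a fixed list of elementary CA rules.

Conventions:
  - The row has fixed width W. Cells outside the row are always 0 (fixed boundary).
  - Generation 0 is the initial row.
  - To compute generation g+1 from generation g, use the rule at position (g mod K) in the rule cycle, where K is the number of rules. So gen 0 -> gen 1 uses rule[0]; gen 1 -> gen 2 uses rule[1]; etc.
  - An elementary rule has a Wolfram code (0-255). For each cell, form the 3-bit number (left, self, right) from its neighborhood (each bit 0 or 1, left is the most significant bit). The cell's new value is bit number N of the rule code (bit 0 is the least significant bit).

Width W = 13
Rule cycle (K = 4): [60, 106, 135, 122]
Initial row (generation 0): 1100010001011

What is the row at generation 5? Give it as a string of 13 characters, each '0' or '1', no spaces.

Gen 0: 1100010001011
Gen 1 (rule 60): 1010011001110
Gen 2 (rule 106): 0100111011010
Gen 3 (rule 135): 1101010000010
Gen 4 (rule 122): 1110101000101
Gen 5 (rule 60): 1001111100111

Answer: 1001111100111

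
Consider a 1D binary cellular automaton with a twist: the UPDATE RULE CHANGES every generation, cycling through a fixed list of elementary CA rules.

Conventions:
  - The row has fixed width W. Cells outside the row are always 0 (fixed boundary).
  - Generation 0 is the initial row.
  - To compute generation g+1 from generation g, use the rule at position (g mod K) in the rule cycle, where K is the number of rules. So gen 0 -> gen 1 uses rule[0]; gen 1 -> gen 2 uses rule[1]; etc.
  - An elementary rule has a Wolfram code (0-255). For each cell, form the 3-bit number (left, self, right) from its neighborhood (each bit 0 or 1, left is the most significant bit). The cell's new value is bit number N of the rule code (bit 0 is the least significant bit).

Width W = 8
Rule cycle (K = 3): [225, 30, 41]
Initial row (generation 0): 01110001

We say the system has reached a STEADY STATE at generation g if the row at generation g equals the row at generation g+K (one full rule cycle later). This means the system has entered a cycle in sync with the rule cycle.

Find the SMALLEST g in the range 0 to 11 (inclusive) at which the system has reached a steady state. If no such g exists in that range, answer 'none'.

Gen 0: 01110001
Gen 1 (rule 225): 00110100
Gen 2 (rule 30): 01100110
Gen 3 (rule 41): 01000100
Gen 4 (rule 225): 00010001
Gen 5 (rule 30): 00111011
Gen 6 (rule 41): 10100110
Gen 7 (rule 225): 01000010
Gen 8 (rule 30): 11100111
Gen 9 (rule 41): 10000100
Gen 10 (rule 225): 00110001
Gen 11 (rule 30): 01101011
Gen 12 (rule 41): 01010110
Gen 13 (rule 225): 00101010
Gen 14 (rule 30): 01101011

Answer: 11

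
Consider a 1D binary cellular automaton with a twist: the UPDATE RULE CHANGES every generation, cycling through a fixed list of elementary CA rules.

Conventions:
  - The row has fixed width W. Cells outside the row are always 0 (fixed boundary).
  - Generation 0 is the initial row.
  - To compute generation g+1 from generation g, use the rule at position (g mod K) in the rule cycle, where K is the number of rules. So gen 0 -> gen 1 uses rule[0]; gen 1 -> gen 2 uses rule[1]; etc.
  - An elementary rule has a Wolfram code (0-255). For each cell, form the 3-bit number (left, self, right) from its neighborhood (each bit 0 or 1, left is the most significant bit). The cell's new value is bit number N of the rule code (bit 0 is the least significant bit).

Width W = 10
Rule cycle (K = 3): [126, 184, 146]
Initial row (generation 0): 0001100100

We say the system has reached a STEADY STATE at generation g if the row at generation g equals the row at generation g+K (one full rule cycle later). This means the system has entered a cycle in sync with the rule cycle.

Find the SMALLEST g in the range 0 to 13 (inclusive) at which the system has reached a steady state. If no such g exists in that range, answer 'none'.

Answer: none

Derivation:
Gen 0: 0001100100
Gen 1 (rule 126): 0011111110
Gen 2 (rule 184): 0011111101
Gen 3 (rule 146): 0101111000
Gen 4 (rule 126): 1111001100
Gen 5 (rule 184): 1110101010
Gen 6 (rule 146): 0100000001
Gen 7 (rule 126): 1110000011
Gen 8 (rule 184): 1101000010
Gen 9 (rule 146): 0000100101
Gen 10 (rule 126): 0001111111
Gen 11 (rule 184): 0001111110
Gen 12 (rule 146): 0010111101
Gen 13 (rule 126): 0111100111
Gen 14 (rule 184): 0111010110
Gen 15 (rule 146): 1010000001
Gen 16 (rule 126): 1111000011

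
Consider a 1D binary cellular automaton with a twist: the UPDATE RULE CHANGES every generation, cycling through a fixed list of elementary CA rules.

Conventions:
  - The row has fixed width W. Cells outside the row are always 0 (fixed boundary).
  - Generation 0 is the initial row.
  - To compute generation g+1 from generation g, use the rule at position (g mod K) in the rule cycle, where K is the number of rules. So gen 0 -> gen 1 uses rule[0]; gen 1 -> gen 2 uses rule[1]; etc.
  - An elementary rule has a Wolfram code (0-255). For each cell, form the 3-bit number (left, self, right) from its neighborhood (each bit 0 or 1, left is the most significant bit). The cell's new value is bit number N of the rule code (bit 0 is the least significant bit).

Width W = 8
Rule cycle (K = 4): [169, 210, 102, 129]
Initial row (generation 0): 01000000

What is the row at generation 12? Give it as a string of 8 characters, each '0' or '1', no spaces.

Answer: 00011000

Derivation:
Gen 0: 01000000
Gen 1 (rule 169): 00011111
Gen 2 (rule 210): 00101111
Gen 3 (rule 102): 01110001
Gen 4 (rule 129): 00100100
Gen 5 (rule 169): 10000001
Gen 6 (rule 210): 01000010
Gen 7 (rule 102): 11000110
Gen 8 (rule 129): 00010000
Gen 9 (rule 169): 11000111
Gen 10 (rule 210): 01101011
Gen 11 (rule 102): 10111101
Gen 12 (rule 129): 00011000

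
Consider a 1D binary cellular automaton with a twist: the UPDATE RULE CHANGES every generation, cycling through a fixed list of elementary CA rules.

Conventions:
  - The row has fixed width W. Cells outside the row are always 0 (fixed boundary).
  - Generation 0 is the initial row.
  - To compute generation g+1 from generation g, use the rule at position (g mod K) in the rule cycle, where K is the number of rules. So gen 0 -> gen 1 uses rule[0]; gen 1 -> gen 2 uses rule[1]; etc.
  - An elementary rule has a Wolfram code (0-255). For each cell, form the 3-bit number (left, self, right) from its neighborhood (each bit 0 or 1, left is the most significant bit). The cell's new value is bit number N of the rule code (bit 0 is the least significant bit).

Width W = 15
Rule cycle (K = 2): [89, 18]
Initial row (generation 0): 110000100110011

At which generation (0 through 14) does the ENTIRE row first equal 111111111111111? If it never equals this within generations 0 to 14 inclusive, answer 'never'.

Answer: 5

Derivation:
Gen 0: 110000100110011
Gen 1 (rule 89): 111110010111011
Gen 2 (rule 18): 000001100000000
Gen 3 (rule 89): 111101111111111
Gen 4 (rule 18): 000000000000000
Gen 5 (rule 89): 111111111111111
Gen 6 (rule 18): 000000000000000
Gen 7 (rule 89): 111111111111111
Gen 8 (rule 18): 000000000000000
Gen 9 (rule 89): 111111111111111
Gen 10 (rule 18): 000000000000000
Gen 11 (rule 89): 111111111111111
Gen 12 (rule 18): 000000000000000
Gen 13 (rule 89): 111111111111111
Gen 14 (rule 18): 000000000000000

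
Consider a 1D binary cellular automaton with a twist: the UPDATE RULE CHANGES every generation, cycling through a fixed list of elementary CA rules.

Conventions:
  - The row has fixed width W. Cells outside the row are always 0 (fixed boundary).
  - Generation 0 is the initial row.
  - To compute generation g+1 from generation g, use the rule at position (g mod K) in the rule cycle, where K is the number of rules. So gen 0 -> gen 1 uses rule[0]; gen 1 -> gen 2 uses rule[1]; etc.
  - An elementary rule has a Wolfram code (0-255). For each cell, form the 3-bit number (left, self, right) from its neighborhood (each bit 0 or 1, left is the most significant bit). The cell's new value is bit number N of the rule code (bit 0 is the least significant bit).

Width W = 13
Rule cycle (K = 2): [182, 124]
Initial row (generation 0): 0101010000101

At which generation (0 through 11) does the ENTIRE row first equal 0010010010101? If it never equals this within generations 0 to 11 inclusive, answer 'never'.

Gen 0: 0101010000101
Gen 1 (rule 182): 1111111001111
Gen 2 (rule 124): 1000001101001
Gen 3 (rule 182): 1100010011111
Gen 4 (rule 124): 1110011010001
Gen 5 (rule 182): 0101100111011
Gen 6 (rule 124): 0111110101111
Gen 7 (rule 182): 1011101110110
Gen 8 (rule 124): 1110111011111
Gen 9 (rule 182): 0101010101110
Gen 10 (rule 124): 0111111111011
Gen 11 (rule 182): 1011111110100

Answer: never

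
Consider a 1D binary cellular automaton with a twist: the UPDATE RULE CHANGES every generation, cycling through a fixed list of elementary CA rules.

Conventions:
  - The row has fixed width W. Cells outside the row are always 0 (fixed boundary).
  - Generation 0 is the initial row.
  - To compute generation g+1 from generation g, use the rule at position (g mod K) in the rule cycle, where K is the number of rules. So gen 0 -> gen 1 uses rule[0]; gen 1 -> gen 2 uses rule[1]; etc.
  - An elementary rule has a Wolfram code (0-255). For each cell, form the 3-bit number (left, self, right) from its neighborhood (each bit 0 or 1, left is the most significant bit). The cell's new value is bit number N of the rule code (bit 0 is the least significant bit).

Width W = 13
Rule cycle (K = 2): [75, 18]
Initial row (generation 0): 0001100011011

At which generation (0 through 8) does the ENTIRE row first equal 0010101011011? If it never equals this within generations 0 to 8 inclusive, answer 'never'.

Gen 0: 0001100011011
Gen 1 (rule 75): 1111101111011
Gen 2 (rule 18): 0000000000000
Gen 3 (rule 75): 1111111111111
Gen 4 (rule 18): 0000000000000
Gen 5 (rule 75): 1111111111111
Gen 6 (rule 18): 0000000000000
Gen 7 (rule 75): 1111111111111
Gen 8 (rule 18): 0000000000000

Answer: never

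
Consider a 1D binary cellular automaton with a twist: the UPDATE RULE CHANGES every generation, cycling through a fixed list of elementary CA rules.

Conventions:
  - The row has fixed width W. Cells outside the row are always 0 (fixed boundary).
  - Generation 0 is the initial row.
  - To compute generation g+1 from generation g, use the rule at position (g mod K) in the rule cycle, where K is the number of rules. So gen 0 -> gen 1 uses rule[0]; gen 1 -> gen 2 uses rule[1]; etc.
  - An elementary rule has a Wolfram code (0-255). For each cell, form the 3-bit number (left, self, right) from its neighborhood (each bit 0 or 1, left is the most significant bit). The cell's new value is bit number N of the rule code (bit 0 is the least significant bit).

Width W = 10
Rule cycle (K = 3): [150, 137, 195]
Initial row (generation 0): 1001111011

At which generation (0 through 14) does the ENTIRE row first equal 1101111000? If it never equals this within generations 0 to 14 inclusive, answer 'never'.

Answer: 4

Derivation:
Gen 0: 1001111011
Gen 1 (rule 150): 1110110000
Gen 2 (rule 137): 1100100111
Gen 3 (rule 195): 0101001011
Gen 4 (rule 150): 1101111000
Gen 5 (rule 137): 1001110011
Gen 6 (rule 195): 0010110101
Gen 7 (rule 150): 0110000101
Gen 8 (rule 137): 0100110000
Gen 9 (rule 195): 1001010111
Gen 10 (rule 150): 1111010010
Gen 11 (rule 137): 1110000000
Gen 12 (rule 195): 0110111111
Gen 13 (rule 150): 1000011110
Gen 14 (rule 137): 0011011100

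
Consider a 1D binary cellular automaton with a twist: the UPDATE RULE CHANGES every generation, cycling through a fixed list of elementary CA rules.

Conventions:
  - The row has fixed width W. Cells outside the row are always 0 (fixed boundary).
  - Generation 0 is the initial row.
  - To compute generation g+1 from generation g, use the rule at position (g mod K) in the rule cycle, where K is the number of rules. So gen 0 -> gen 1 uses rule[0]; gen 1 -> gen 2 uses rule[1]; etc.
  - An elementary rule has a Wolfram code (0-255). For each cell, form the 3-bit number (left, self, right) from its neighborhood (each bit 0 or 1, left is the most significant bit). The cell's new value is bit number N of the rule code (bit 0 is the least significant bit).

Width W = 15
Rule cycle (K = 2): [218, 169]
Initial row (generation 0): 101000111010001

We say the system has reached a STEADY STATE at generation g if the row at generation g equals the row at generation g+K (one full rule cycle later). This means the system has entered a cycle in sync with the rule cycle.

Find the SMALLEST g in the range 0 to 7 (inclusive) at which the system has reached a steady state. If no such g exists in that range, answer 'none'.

Gen 0: 101000111010001
Gen 1 (rule 218): 000101111001010
Gen 2 (rule 169): 110011110000100
Gen 3 (rule 218): 111111111001010
Gen 4 (rule 169): 111111110000100
Gen 5 (rule 218): 111111111001010
Gen 6 (rule 169): 111111110000100
Gen 7 (rule 218): 111111111001010
Gen 8 (rule 169): 111111110000100
Gen 9 (rule 218): 111111111001010

Answer: 3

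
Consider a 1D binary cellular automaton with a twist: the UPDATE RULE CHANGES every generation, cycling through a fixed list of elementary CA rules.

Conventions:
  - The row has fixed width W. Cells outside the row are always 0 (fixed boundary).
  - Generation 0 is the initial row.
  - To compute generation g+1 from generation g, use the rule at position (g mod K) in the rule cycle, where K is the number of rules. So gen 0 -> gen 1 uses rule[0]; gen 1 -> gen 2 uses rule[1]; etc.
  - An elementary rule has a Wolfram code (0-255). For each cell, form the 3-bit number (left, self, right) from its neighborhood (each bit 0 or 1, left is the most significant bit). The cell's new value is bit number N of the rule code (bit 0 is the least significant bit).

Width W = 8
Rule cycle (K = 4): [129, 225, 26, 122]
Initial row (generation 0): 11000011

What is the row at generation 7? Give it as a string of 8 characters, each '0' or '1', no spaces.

Gen 0: 11000011
Gen 1 (rule 129): 00011000
Gen 2 (rule 225): 11001011
Gen 3 (rule 26): 10110010
Gen 4 (rule 122): 01111101
Gen 5 (rule 129): 00111000
Gen 6 (rule 225): 10011011
Gen 7 (rule 26): 01110010

Answer: 01110010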